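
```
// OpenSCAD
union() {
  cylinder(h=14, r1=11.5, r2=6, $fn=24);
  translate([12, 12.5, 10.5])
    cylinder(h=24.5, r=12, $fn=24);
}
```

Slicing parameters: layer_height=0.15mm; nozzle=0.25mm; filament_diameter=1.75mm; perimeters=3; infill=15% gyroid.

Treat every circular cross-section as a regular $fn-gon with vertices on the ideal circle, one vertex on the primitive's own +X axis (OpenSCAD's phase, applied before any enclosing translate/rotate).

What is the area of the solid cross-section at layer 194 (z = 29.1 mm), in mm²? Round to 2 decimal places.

447.24 mm²

At z = 29.1 mm: the cone does not reach this height (z outside [0, 14]); the r=12 cylinder at (12, 12.5) contributes a regular 24-gon of circumradius 12 (area = (24/2)·12.000²·sin(360°/24) = 447.24 mm²); Taking the union: only the r=12 cylinder at (12, 12.5) is present, so the union is just that shape — area = 447.24 mm². Overall, the cross-section is a single solid region. Net area = 447.24 mm².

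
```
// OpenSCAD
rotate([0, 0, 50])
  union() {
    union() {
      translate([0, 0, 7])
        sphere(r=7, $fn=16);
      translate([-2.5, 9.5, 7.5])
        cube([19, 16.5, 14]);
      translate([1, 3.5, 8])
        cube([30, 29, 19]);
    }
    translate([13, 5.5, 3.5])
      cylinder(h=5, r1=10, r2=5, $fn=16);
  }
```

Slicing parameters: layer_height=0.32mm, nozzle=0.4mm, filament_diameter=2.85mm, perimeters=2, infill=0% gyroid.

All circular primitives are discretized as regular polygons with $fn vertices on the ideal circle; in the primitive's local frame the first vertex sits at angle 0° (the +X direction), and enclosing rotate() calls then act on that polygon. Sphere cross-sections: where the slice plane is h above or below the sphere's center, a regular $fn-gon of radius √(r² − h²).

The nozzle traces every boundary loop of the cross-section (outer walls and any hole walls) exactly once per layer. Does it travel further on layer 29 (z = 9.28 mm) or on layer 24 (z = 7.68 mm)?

layer 29 (z = 9.28 mm)

Layer 29 (z = 9.28): the r=7 sphere contributes a regular 16-gon of circumradius √(7²−2.28²) = 6.618 (perimeter = 2·16·6.618·sin(180°/16) = 41.32 mm); the cube at (-2.5, 9.5) is present — its section is the full 19×16.5 rectangle (perimeter 71.00 mm); the cube at (1, 3.5) (footprint 30×29) is included at this height (perimeter 118.00 mm); Combining (union): the regions partially overlap (shared area 264.53 mm²), so the edge portions inside another operand are dropped and the merged outline is re-measured after clipping — boundary = 153.37 mm; the cone at (13, 5.5) does not reach this height (z outside [3.5, 8.5]); Taking the union: only the result so far is present, so the union is just that shape — boundary = 153.37 mm; (whole slice rotated 50° about Z — lengths, areas and connectivity unchanged). So its perimeter = 153.37 mm. Layer 24 (z = 7.68): the r=7 sphere contributes a regular 16-gon of circumradius √(7²−0.68²) = 6.967 (perimeter = 2·16·6.967·sin(180°/16) = 43.49 mm); the 19×16.5 cube at (-2.5, 9.5) contributes its full rectangle (perimeter 71.00 mm); the cube at (1, 3.5) does not reach this height (z outside [8, 27]); Combining (union): the 2 present regions are separate (no shared area or edge), so areas and boundary lengths simply add and each stays a separate island — boundary = 114.49 mm; the cone at (13, 5.5) contributes a regular 16-gon of circumradius 5.820 (interpolated between r1=10 and r2=5 at t=0.836) (perimeter = 2·16·5.820·sin(180°/16) = 36.33 mm); Combining (union): the regions partially overlap (shared area 9.75 mm²), so the edge portions inside another operand are dropped and the merged outline is re-measured after clipping — boundary = 134.13 mm; (rotated 50° about Z; rotation is an isometry so areas/perimeters/island counts are preserved). So its perimeter = 134.13 mm. Layer 29 is larger (153.37 vs 134.13 mm).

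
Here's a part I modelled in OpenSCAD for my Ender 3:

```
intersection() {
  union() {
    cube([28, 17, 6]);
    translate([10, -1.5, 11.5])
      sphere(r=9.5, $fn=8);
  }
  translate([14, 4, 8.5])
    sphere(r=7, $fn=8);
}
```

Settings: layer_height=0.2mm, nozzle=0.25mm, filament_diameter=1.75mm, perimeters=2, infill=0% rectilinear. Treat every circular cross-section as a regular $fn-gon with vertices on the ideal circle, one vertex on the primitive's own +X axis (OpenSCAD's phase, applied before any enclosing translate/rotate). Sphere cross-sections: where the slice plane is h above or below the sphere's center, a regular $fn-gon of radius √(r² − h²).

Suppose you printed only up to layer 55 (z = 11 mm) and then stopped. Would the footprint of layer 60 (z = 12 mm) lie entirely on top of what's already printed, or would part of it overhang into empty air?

Compare the two slices. At z = 11: the cube is not intersected at this z (z outside [0, 6]); the sphere at (10, -1.5): section is a regular 8-gon, circumradius = √(r²−h²) = √(9.5²−0.5²) = 9.487 (area = (8/2)·9.487²·sin(360°/8) = 254.56 mm²); Merging all regions: only the r=9.5 sphere at (10, -1.5) is present, so the union is just that shape — area = 254.56 mm²; the r=7 sphere at (14, 4) slices to a regular 8-gon of circumradius 6.538 (√(r²−h²) with h=2.5 from center) (area = (8/2)·6.538²·sin(360°/8) = 120.92 mm²); After intersecting: the r=7 sphere at (14, 4) partially overlaps the result so far; clipping to the common part keeps 78.12 mm² — area = 78.12 mm². At z = 12: the cube is absent (z outside [0, 6]); the r=9.5 sphere at (10, -1.5) contributes a regular 8-gon of circumradius √(9.5²−0.5²) = 9.487 (area = (8/2)·9.487²·sin(360°/8) = 254.56 mm²); Merging all regions: only the r=9.5 sphere at (10, -1.5) is present, so the union is just that shape — area = 254.56 mm²; the r=7 sphere at (14, 4) contributes a regular 8-gon of circumradius √(7²−3.5²) = 6.062 (area = (8/2)·6.062²·sin(360°/8) = 103.94 mm²); Keeping only the common overlap: the r=7 sphere at (14, 4) partially overlaps that combined region; clipping to the common part keeps 69.67 mm² — area = 69.67 mm². Checking containment: the cross-section at z = 12 is a subset of the cross-section at z = 11.

entirely on top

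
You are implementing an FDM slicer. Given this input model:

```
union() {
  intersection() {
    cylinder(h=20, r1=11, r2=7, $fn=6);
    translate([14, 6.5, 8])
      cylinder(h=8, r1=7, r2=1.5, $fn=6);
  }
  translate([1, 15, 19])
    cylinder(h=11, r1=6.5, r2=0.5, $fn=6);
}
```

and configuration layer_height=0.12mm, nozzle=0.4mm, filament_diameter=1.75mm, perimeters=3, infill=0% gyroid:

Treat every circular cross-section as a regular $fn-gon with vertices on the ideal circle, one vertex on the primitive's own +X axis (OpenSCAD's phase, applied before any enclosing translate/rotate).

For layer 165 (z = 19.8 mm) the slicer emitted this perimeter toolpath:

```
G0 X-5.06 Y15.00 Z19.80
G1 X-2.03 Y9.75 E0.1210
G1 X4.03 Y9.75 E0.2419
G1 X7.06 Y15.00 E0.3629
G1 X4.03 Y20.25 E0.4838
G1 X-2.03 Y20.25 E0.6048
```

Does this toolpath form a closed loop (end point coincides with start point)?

no

Start point (G0): (-5.06, 15.00). End point (last G1): the path does not return to the start — open.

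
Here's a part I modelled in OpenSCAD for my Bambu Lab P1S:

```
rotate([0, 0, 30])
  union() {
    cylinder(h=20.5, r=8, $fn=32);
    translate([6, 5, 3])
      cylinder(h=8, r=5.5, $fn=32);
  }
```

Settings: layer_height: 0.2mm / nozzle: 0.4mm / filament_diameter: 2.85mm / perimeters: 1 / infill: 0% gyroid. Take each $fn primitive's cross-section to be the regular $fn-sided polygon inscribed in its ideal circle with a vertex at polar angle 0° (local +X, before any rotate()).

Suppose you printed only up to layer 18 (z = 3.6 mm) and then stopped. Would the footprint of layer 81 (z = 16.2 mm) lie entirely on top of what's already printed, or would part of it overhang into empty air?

Compare the two slices. At z = 3.6: the r=8 cylinder contributes a regular 32-gon of circumradius 8 (area = (32/2)·8.000²·sin(360°/32) = 199.77 mm²); the r=5.5 cylinder at (6, 5) contributes a regular 32-gon of circumradius 5.5 (area = (32/2)·5.500²·sin(360°/32) = 94.42 mm²); Merging all regions: the regions partially overlap — summed areas 294.20 mm² minus the doubly-counted overlap 41.94 mm² gives 252.26 mm² — area = 252.26 mm²; (whole slice rotated 30° about Z — lengths, areas and connectivity unchanged). At z = 16.2: the r=8 cylinder contributes a regular 32-gon of circumradius 8 (area = (32/2)·8.000²·sin(360°/32) = 199.77 mm²); the cylinder at (6, 5) is not intersected at this z (z outside [3, 11]); Combining (union): only the r=8 cylinder is present, so the union is just that shape — area = 199.77 mm²; (rotated 30° about Z; rotation is an isometry so areas/perimeters/island counts are preserved). Checking containment: the cross-section at z = 16.2 is a subset of the cross-section at z = 3.6.

entirely on top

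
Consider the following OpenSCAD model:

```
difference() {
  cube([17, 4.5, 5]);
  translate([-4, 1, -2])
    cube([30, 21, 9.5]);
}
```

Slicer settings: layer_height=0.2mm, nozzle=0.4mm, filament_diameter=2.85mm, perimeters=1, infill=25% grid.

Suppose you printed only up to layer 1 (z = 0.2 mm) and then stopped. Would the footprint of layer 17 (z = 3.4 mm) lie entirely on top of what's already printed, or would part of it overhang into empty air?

Compare the two slices. At z = 0.2: the 17×4.5 cube contributes its full rectangle (area 76.50 mm²); the cube at (-4, 1) is present — its section is the full 30×21 rectangle (area 630.00 mm²); After the difference (first − rest): starting from the 17×4.5 cube (76.50 mm²), the 30×21 cube at (-4, 1) partially overlaps it — only the 59.50 mm² overlap (of its 630.00 mm²) is removed, clipping the outline — area = 17.00 mm². At z = 3.4: the cube is present — its section is the full 17×4.5 rectangle (area 76.50 mm²); the cube at (-4, 1) (footprint 30×21) is included at this height (area 630.00 mm²); Subtracting the remaining from the first: starting from the 17×4.5 cube (76.50 mm²), the 30×21 cube at (-4, 1) partially overlaps it — only the 59.50 mm² overlap (of its 630.00 mm²) is removed, clipping the outline — area = 17.00 mm². Checking containment: the cross-section at z = 3.4 is a subset of the cross-section at z = 0.2.

entirely on top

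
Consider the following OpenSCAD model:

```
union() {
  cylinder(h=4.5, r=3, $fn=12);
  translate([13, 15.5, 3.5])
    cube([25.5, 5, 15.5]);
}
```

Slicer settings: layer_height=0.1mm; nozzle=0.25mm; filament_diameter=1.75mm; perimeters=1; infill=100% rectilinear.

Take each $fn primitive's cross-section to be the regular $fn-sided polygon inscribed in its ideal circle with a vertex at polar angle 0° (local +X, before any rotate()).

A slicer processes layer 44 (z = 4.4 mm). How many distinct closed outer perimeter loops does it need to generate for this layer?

2

At z = 4.4 mm: the cylinder: section is a regular 12-gon, circumradius r=3; the cube at (13, 15.5) (footprint 25.5×5) is included at this height; Combining (union): the 2 present regions are separate (no shared area or edge), so areas and boundary lengths simply add and each stays a separate island — 2 connected regions. The result has 2 disconnected regions.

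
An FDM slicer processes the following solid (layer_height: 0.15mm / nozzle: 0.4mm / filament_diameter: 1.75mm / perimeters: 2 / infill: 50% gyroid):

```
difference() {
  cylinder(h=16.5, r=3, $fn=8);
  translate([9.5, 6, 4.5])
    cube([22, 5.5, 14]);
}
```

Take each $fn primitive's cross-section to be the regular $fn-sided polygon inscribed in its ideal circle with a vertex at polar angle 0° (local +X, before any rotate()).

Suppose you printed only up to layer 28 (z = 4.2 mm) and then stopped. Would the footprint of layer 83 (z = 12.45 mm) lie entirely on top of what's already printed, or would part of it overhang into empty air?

Compare the two slices. At z = 4.2: the r=3 cylinder contributes a regular 8-gon of circumradius 3 (area = (8/2)·3.000²·sin(360°/8) = 25.46 mm²); the cube at (9.5, 6) does not reach this height (z outside [4.5, 18.5]); Taking the first minus the rest: none of the subtracted shapes is present at this height, so the r=3 cylinder is unchanged — area = 25.46 mm². At z = 12.45: the r=3 cylinder contributes a regular 8-gon of circumradius 3 (area = (8/2)·3.000²·sin(360°/8) = 25.46 mm²); the cube at (9.5, 6) is present — its section is the full 22×5.5 rectangle (area 121.00 mm²); Subtracting the remaining from the first: starting from the r=3 cylinder (25.46 mm²), the 22×5.5 cube at (9.5, 6) misses the remaining region (no effect) — area = 25.46 mm². Checking containment: the cross-section at z = 12.45 is a subset of the cross-section at z = 4.2.

entirely on top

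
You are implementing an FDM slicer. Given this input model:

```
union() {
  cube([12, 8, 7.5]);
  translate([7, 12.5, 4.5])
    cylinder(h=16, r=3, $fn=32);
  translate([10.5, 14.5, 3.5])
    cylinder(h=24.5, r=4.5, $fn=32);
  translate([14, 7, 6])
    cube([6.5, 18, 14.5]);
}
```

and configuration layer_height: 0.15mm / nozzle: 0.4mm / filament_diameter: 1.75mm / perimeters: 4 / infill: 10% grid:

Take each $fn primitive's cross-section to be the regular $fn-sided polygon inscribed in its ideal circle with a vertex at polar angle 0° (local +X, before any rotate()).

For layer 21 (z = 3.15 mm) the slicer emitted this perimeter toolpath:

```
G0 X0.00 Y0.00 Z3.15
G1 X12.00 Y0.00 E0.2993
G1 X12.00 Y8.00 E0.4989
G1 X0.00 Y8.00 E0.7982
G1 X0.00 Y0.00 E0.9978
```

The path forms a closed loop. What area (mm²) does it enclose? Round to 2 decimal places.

Apply the shoelace formula to the sequence of (X, Y) vertices; enclosed area = 96.00 mm².

96.00 mm²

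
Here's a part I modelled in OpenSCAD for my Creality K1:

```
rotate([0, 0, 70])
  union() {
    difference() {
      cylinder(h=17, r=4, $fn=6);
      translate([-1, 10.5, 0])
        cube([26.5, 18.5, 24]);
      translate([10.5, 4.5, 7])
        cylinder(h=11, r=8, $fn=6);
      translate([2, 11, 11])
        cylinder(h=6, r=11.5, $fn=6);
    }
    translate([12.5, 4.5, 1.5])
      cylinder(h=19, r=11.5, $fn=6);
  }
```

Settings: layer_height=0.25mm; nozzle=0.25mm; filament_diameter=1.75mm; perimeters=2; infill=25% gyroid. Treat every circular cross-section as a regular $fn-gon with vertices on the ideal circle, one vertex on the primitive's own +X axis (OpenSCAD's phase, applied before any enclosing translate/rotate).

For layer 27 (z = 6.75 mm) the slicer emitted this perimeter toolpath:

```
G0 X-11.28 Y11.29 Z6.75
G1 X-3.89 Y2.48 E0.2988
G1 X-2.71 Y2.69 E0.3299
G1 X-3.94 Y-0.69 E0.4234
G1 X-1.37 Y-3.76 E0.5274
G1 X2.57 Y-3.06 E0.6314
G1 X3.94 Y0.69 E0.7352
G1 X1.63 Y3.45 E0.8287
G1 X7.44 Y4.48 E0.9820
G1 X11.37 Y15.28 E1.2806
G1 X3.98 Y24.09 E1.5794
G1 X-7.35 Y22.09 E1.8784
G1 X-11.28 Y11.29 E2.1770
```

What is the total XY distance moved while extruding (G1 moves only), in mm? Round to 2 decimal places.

Sum the Euclidean lengths of each G1 segment: total = 83.78 mm.

83.78 mm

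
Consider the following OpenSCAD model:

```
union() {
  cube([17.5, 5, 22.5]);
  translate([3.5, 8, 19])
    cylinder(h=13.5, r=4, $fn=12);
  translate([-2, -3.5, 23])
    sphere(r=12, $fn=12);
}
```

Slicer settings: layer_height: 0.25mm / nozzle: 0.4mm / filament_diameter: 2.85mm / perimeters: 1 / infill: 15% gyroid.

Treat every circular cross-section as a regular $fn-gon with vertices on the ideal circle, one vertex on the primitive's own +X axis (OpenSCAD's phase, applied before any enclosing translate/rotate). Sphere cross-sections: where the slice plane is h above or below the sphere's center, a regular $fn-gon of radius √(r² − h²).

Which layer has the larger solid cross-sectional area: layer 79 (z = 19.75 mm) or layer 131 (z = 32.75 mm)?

layer 79 (z = 19.75 mm)

Layer 79 (z = 19.75): the cube is present — its section is the full 17.5×5 rectangle (area 87.50 mm²); the r=4 cylinder at (3.5, 8) gives a regular 12-gon of circumradius 4 (constant along its height) (area = (12/2)·4.000²·sin(360°/12) = 48.00 mm²); the sphere at (-2, -3.5): section is a regular 12-gon, circumradius = √(r²−h²) = √(12²−3.25²) = 11.552 (area = (12/2)·11.552²·sin(360°/12) = 400.31 mm²); Combining (union): the regions partially overlap — summed areas 535.81 mm² minus the doubly-counted overlap 48.60 mm² gives 487.21 mm² — area = 487.21 mm². So its area = 487.21 mm². Layer 131 (z = 32.75): the cube does not reach this height (z outside [0, 22.5]); the cylinder at (3.5, 8) is not intersected at this z (z outside [19, 32.5]); the r=12 sphere at (-2, -3.5) slices to a regular 12-gon of circumradius 6.996 (√(r²−h²) with h=9.75 from center) (area = (12/2)·6.996²·sin(360°/12) = 146.81 mm²); Combining (union): only the r=12 sphere at (-2, -3.5) is present, so the union is just that shape — area = 146.81 mm². So its area = 146.81 mm². Layer 79 is larger (487.21 vs 146.81 mm²).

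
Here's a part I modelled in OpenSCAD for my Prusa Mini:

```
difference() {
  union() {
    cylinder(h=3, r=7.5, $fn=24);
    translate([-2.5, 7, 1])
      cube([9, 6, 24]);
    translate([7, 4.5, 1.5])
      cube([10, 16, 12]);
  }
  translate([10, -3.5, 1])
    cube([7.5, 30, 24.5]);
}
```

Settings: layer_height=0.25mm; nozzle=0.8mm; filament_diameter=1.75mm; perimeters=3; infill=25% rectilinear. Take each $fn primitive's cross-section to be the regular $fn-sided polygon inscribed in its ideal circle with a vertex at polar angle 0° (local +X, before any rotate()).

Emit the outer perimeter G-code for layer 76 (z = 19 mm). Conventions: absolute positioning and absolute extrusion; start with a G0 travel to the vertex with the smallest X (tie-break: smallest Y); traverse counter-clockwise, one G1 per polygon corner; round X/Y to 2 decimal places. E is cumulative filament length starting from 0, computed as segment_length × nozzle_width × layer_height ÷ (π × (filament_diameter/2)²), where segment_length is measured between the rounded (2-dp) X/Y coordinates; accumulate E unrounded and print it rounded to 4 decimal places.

At z = 19 mm: the cylinder is absent (z outside [0, 3]); the 9×6 cube at (-2.5, 7) contributes its full rectangle; the cube at (7, 4.5) is not intersected at this z (z outside [1.5, 13.5]); Merging all regions: only the 9×6 cube at (-2.5, 7) is present, so the union is just that shape — 1 connected region; the cube at (10, -3.5) (footprint 7.5×30) is included at this height; Subtracting the remaining from the first: starting from that combined region, the 7.5×30 cube at (10, -3.5) misses the remaining region (no effect) — 1 connected region. The outline is a single polygon with 4 vertices. Extrusion per mm of travel: 0.8 × 0.25 / (π × 0.875²) = 0.083150. Accumulating E over each segment gives final E = 2.4945.

G0 X-2.50 Y7.00 Z19.00
G1 X6.50 Y7.00 E0.7484
G1 X6.50 Y13.00 E1.2473
G1 X-2.50 Y13.00 E1.9956
G1 X-2.50 Y7.00 E2.4945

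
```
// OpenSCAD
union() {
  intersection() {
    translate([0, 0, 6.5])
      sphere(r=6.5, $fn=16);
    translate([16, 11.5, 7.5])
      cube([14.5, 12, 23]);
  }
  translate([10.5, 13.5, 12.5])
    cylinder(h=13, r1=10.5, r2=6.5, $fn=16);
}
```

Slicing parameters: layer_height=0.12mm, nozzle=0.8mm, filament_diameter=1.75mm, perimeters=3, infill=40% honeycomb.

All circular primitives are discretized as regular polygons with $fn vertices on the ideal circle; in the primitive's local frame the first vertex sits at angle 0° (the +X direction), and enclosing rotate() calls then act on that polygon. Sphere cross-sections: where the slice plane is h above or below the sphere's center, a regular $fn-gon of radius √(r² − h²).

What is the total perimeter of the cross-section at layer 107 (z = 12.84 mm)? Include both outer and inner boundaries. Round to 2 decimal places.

At z = 12.84 mm: the r=6.5 sphere slices to a regular 16-gon of circumradius 1.433 (√(r²−h²) with h=6.34 from center) (perimeter = 2·16·1.433·sin(180°/16) = 8.95 mm); the cube at (16, 11.5) is present — its section is the full 14.5×12 rectangle (perimeter 53.00 mm); Keeping only the common overlap: the 14.5×12 cube at (16, 11.5) does not overlap the r=6.5 sphere (empty) — nothing remains; the cone at (10.5, 13.5) (r1=10.5→r2=6.5) has section circumradius 10.395 here — a regular 16-gon (perimeter = 2·16·10.395·sin(180°/16) = 64.90 mm); Taking the union: only the cone at (10.5, 13.5) is present, so the union is just that shape — boundary = 64.90 mm. Overall, the cross-section is a single solid region. Total boundary length (outer) = 64.90 mm.

64.90 mm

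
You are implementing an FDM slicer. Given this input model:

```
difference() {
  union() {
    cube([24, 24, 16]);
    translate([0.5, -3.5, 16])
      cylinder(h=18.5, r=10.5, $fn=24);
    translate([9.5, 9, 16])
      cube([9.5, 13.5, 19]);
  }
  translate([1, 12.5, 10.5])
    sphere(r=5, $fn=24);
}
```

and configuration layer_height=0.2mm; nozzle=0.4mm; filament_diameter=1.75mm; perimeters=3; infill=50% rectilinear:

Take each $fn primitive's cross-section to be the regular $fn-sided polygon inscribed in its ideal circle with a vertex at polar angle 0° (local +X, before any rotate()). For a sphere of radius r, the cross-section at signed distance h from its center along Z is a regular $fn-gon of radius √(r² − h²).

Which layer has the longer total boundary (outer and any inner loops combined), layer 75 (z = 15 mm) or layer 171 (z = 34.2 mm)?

layer 171 (z = 34.2 mm)

Layer 75 (z = 15): the cube is present — its section is the full 24×24 rectangle (perimeter 96.00 mm); the cylinder at (0.5, -3.5) is absent (z outside [16, 34.5]); the cube at (9.5, 9) is absent (z outside [16, 35]); Combining (union): only the 24×24 cube is present, so the union is just that shape — boundary = 96.00 mm; the sphere at (1, 12.5): section is a regular 24-gon, circumradius = √(r²−h²) = √(5²−4.5²) = 2.179 (perimeter = 2·24·2.179·sin(180°/24) = 13.65 mm); Subtracting the remaining from the first: starting from that combined region, the r=5 sphere at (1, 12.5) partially overlaps it — only the 11.55 mm² overlap (of its 14.75 mm²) is removed, clipping the outline — boundary = 101.06 mm. So its perimeter = 101.06 mm. Layer 171 (z = 34.2): the cube is absent (z outside [0, 16]); the r=10.5 cylinder at (0.5, -3.5) contributes a regular 24-gon of circumradius 10.5 (perimeter = 2·24·10.500·sin(180°/24) = 65.79 mm); the cube at (9.5, 9) (footprint 9.5×13.5) is included at this height (perimeter 46.00 mm); Taking the union: the 2 present regions are separate (no shared area or edge), so areas and boundary lengths simply add and each stays a separate island — boundary = 111.79 mm; the sphere at (1, 12.5) does not reach this height (|z−center|=23.700 > r=5); Subtracting the remaining from the first: none of the subtracted shapes is present at this height, so the result so far is unchanged — boundary = 111.79 mm. So its perimeter = 111.79 mm. Layer 171 is larger (111.79 vs 101.06 mm).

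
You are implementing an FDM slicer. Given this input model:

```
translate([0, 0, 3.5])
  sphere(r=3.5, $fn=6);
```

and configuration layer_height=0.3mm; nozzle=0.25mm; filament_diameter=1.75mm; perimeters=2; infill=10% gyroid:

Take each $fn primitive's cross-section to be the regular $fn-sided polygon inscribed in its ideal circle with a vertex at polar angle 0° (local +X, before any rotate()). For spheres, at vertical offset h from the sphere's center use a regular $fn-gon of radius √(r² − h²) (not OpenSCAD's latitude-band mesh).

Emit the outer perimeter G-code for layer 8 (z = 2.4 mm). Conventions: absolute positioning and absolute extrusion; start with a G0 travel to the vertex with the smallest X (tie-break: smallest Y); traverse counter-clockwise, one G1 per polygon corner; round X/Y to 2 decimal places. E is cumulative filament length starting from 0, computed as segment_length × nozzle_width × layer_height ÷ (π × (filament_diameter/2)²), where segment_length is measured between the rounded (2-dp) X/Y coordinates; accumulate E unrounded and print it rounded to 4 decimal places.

At z = 2.4 mm: the r=3.5 sphere contributes a regular 6-gon of circumradius √(3.5²−1.1²) = 3.323. The outline is a single polygon with 6 vertices. Extrusion per mm of travel: 0.25 × 0.3 / (π × 0.875²) = 0.031181. Accumulating E over each segment gives final E = 0.6217.

G0 X-3.32 Y0.00 Z2.40
G1 X-1.66 Y-2.88 E0.1037
G1 X1.66 Y-2.88 E0.2072
G1 X3.32 Y0.00 E0.3108
G1 X1.66 Y2.88 E0.4145
G1 X-1.66 Y2.88 E0.5180
G1 X-3.32 Y0.00 E0.6217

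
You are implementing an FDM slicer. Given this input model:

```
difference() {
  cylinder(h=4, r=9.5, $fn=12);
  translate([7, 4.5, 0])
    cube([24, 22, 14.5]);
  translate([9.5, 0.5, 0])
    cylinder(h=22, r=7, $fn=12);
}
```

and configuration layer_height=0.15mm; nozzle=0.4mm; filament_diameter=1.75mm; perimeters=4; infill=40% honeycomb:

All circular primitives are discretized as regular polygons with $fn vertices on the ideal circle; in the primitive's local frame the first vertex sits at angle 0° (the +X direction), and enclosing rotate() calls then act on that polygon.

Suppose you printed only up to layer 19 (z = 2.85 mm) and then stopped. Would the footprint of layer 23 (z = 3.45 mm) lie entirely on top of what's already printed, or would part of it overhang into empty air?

Compare the two slices. At z = 2.85: the cylinder: section is a regular 12-gon, circumradius r=9.5 (area = (12/2)·9.500²·sin(360°/12) = 270.75 mm²); the cube at (7, 4.5) (footprint 24×22) is included at this height (area 528.00 mm²); the r=7 cylinder at (9.5, 0.5) gives a regular 12-gon of circumradius 7 (constant along its height) (area = (12/2)·7.000²·sin(360°/12) = 147.00 mm²); After the difference (first − rest): starting from the r=9.5 cylinder (270.75 mm²), the 24×22 cube at (7, 4.5) partially overlaps it — only the 1.07 mm² overlap (of its 528.00 mm²) is removed, clipping the outline; the r=7 cylinder at (9.5, 0.5) partially overlaps it — only the 58.02 mm² overlap (of its 147.00 mm²) is removed, clipping the outline — area = 211.66 mm². At z = 3.45: the cylinder: section is a regular 12-gon, circumradius r=9.5 (area = (12/2)·9.500²·sin(360°/12) = 270.75 mm²); the 24×22 cube at (7, 4.5) contributes its full rectangle (area 528.00 mm²); the cylinder at (9.5, 0.5): section is a regular 12-gon, circumradius r=7 (area = (12/2)·7.000²·sin(360°/12) = 147.00 mm²); After the difference (first − rest): starting from the r=9.5 cylinder (270.75 mm²), the 24×22 cube at (7, 4.5) partially overlaps it — only the 1.07 mm² overlap (of its 528.00 mm²) is removed, clipping the outline; the r=7 cylinder at (9.5, 0.5) partially overlaps it — only the 58.02 mm² overlap (of its 147.00 mm²) is removed, clipping the outline — area = 211.66 mm². Checking containment: the cross-section at z = 3.45 is a subset of the cross-section at z = 2.85.

entirely on top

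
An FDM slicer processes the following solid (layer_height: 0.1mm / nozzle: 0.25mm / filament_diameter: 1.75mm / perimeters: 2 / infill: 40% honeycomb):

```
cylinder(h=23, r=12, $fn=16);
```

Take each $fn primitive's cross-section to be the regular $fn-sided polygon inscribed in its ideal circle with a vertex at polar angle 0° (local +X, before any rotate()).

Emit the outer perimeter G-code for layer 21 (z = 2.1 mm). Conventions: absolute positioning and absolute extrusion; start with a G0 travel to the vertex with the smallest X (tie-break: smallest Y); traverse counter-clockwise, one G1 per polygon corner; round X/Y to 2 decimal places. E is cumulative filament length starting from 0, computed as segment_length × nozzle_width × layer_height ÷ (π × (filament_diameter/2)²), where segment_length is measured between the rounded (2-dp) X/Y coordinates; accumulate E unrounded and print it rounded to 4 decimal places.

G0 X-12.00 Y0.00 Z2.10
G1 X-11.09 Y-4.59 E0.0486
G1 X-8.49 Y-8.49 E0.0974
G1 X-4.59 Y-11.09 E0.1461
G1 X0.00 Y-12.00 E0.1947
G1 X4.59 Y-11.09 E0.2433
G1 X8.49 Y-8.49 E0.2921
G1 X11.09 Y-4.59 E0.3408
G1 X12.00 Y0.00 E0.3894
G1 X11.09 Y4.59 E0.4381
G1 X8.49 Y8.49 E0.4868
G1 X4.59 Y11.09 E0.5355
G1 X0.00 Y12.00 E0.5841
G1 X-4.59 Y11.09 E0.6328
G1 X-8.49 Y8.49 E0.6815
G1 X-11.09 Y4.59 E0.7302
G1 X-12.00 Y0.00 E0.7788

At z = 2.1 mm: the r=12 cylinder contributes a regular 16-gon of circumradius 12. The outline is a single polygon with 16 vertices. Extrusion per mm of travel: 0.25 × 0.1 / (π × 0.875²) = 0.010394. Accumulating E over each segment gives final E = 0.7788.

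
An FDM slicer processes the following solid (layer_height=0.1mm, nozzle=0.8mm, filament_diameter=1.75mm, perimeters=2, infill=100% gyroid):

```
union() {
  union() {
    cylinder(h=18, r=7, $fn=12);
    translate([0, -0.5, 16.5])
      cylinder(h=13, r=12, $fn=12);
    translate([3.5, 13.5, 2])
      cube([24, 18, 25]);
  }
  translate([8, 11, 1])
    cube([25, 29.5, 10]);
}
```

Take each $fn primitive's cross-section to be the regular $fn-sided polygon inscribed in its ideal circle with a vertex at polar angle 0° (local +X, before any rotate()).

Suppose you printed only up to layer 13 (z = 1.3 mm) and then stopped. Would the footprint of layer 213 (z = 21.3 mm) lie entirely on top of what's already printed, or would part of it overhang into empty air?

part overhangs

Compare the two slices. At z = 1.3: the r=7 cylinder contributes a regular 12-gon of circumradius 7 (area = (12/2)·7.000²·sin(360°/12) = 147.00 mm²); the cylinder at (0, -0.5) does not reach this height (z outside [16.5, 29.5]); the cube at (3.5, 13.5) is absent (z outside [2, 27]); Merging all regions: only the r=7 cylinder is present, so the union is just that shape — area = 147.00 mm²; the cube at (8, 11) is present — its section is the full 25×29.5 rectangle (area 737.50 mm²); Combining (union): the 2 present regions are separate (no shared area or edge), so areas and boundary lengths simply add and each stays a separate island — area = 884.50 mm². At z = 21.3: the cylinder does not reach this height (z outside [0, 18]); the cylinder at (0, -0.5): section is a regular 12-gon, circumradius r=12 (area = (12/2)·12.000²·sin(360°/12) = 432.00 mm²); the 24×18 cube at (3.5, 13.5) contributes its full rectangle (area 432.00 mm²); Taking the union: the 2 present regions are separate (no shared area or edge), so areas and boundary lengths simply add and each stays a separate island — area = 864.00 mm²; the cube at (8, 11) is not intersected at this z (z outside [1, 11]); Combining (union): only that combined region is present, so the union is just that shape — area = 864.00 mm². Checking containment: at z = 21.3 the cross-section extends beyond the z = 1.3 cross-section by about 366.00 mm².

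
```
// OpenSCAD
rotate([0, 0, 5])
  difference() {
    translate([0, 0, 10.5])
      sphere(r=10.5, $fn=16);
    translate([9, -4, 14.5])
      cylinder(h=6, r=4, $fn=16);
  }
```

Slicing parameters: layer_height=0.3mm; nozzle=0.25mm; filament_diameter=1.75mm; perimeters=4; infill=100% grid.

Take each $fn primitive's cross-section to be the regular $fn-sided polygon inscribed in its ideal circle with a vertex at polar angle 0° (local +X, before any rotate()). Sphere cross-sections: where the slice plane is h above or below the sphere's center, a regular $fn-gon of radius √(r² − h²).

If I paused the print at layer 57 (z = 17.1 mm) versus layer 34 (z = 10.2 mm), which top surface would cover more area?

Layer 57 (z = 17.1): the r=10.5 sphere contributes a regular 16-gon of circumradius √(10.5²−6.6²) = 8.166 (area = (16/2)·8.166²·sin(360°/16) = 204.17 mm²); the r=4 cylinder at (9, -4) gives a regular 16-gon of circumradius 4 (constant along its height) (area = (16/2)·4.000²·sin(360°/16) = 48.98 mm²); Subtracting the remaining from the first: starting from the r=10.5 sphere (204.17 mm²), the r=4 cylinder at (9, -4) partially overlaps it — only the 9.33 mm² overlap (of its 48.98 mm²) is removed, clipping the outline — area = 194.84 mm²; (rotated 5° about Z; rotation is an isometry so areas/perimeters/island counts are preserved). So its area = 194.84 mm². Layer 34 (z = 10.2): the r=10.5 sphere slices to a regular 16-gon of circumradius 10.496 (√(r²−h²) with h=0.3 from center) (area = (16/2)·10.496²·sin(360°/16) = 337.25 mm²); the cylinder at (9, -4) is not intersected at this z (z outside [14.5, 20.5]); After the difference (first − rest): none of the subtracted shapes is present at this height, so the r=10.5 sphere is unchanged — area = 337.25 mm²; (whole slice rotated 5° about Z — lengths, areas and connectivity unchanged). So its area = 337.25 mm². Layer 34 is larger (337.25 vs 194.84 mm²).

layer 34 (z = 10.2 mm)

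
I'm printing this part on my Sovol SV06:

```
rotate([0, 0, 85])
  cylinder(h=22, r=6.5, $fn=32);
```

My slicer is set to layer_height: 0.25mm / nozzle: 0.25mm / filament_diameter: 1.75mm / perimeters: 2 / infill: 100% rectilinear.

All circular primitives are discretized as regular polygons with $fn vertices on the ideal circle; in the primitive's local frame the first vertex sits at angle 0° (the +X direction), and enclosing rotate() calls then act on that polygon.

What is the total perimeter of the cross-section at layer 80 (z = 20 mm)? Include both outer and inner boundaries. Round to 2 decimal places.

40.78 mm

At z = 20 mm: the cylinder: section is a regular 32-gon, circumradius r=6.5 (perimeter = 2·32·6.500·sin(180°/32) = 40.78 mm); (whole slice rotated 85° about Z — lengths, areas and connectivity unchanged). Overall, the cross-section is a single solid region. Total boundary length (outer) = 40.78 mm.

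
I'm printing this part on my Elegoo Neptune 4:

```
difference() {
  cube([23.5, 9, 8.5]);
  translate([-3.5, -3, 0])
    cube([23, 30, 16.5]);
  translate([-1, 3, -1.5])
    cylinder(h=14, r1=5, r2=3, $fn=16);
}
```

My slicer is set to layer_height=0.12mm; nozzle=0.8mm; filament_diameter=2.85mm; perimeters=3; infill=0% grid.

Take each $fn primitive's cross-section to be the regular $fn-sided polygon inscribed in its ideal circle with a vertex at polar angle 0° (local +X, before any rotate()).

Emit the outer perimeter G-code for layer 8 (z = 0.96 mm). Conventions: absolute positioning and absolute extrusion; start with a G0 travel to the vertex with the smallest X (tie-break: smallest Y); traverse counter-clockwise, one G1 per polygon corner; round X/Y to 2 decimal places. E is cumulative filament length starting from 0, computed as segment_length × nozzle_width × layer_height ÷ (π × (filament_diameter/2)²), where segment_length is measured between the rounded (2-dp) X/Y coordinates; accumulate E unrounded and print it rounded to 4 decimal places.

At z = 0.96 mm: the cube (footprint 23.5×9) is included at this height; the cube at (-3.5, -3) is present — its section is the full 23×30 rectangle; the cone at (-1, 3) contributes a regular 16-gon of circumradius 4.649 (interpolated between r1=5 and r2=3 at t=0.176); Subtracting the remaining from the first: starting from the 23.5×9 cube, the 23×30 cube at (-3.5, -3) partially overlaps it — only the 175.50 mm² overlap (of its 690.00 mm²) is removed, clipping the outline; the cone at (-1, 3) misses the remaining region (no effect) — 1 connected region. The outline is a single polygon with 4 vertices. Extrusion per mm of travel: 0.8 × 0.12 / (π × 1.425²) = 0.015048. Accumulating E over each segment gives final E = 0.3913.

G0 X19.50 Y0.00 Z0.96
G1 X23.50 Y0.00 E0.0602
G1 X23.50 Y9.00 E0.1956
G1 X19.50 Y9.00 E0.2558
G1 X19.50 Y0.00 E0.3913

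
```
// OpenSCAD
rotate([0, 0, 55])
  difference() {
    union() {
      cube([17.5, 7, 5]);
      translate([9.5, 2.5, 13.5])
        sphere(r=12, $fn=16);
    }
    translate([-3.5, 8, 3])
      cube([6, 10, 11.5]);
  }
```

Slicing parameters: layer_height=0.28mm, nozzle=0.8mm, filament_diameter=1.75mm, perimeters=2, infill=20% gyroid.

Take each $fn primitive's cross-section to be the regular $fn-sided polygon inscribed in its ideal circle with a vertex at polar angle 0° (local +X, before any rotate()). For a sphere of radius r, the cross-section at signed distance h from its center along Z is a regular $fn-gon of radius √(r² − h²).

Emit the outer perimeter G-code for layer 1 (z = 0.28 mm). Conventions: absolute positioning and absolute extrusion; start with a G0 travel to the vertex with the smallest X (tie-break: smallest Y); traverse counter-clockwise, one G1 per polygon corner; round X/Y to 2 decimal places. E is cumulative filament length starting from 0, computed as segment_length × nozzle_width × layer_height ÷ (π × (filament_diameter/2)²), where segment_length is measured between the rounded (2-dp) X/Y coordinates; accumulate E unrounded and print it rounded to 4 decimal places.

At z = 0.28 mm: the 17.5×7 cube contributes its full rectangle; the sphere at (9.5, 2.5) is not intersected at this z (|z−center|=13.220 > r=12); Taking the union: only the 17.5×7 cube is present, so the union is just that shape — 1 connected region; the cube at (-3.5, 8) is not intersected at this z (z outside [3, 14.5]); Taking the first minus the rest: none of the subtracted shapes is present at this height, so the result so far is unchanged — 1 connected region; (whole slice rotated 55° about Z — lengths, areas and connectivity unchanged). The outline is a single polygon with 4 vertices. Extrusion per mm of travel: 0.8 × 0.28 / (π × 0.875²) = 0.093128. Accumulating E over each segment gives final E = 4.5631.

G0 X-5.73 Y4.02 Z0.28
G1 X0.00 Y0.00 E0.6519
G1 X10.04 Y14.34 E2.2821
G1 X4.30 Y18.35 E2.9342
G1 X-5.73 Y4.02 E4.5631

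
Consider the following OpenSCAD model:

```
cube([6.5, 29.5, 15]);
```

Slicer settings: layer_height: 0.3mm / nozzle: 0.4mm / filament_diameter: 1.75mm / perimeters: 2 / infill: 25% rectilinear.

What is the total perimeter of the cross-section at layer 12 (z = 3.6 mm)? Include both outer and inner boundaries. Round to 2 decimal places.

72.00 mm

At z = 3.6 mm: the cube is present — its section is the full 6.5×29.5 rectangle (perimeter 72.00 mm). Overall, the cross-section is a single solid region. Total boundary length (outer) = 72.00 mm.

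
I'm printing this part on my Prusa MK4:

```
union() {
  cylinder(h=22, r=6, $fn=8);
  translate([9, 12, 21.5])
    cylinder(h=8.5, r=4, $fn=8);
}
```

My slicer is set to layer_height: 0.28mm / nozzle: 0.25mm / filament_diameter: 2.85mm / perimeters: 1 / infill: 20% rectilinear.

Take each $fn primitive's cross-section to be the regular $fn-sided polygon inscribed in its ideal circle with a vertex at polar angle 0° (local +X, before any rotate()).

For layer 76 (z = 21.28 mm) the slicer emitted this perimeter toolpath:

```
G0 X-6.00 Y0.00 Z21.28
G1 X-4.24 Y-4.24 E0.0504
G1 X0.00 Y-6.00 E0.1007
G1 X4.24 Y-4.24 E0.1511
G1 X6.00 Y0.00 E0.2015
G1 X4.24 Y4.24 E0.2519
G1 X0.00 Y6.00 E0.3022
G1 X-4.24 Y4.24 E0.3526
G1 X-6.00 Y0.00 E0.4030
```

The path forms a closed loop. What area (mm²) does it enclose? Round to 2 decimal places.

Apply the shoelace formula to the sequence of (X, Y) vertices; enclosed area = 101.76 mm².

101.76 mm²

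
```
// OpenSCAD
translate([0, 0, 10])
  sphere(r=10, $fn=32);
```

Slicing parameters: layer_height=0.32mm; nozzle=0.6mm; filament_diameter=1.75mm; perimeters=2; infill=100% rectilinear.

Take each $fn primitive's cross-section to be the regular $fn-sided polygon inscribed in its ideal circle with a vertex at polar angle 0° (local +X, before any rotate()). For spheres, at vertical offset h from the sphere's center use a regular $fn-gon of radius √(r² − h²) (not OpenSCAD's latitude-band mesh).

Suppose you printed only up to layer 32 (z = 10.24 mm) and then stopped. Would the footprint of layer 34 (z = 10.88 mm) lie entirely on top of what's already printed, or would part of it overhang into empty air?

entirely on top

Compare the two slices. At z = 10.24: the r=10 sphere contributes a regular 32-gon of circumradius √(10²−0.24²) = 9.997 (area = (32/2)·9.997²·sin(360°/32) = 311.96 mm²). At z = 10.88: the sphere: section is a regular 32-gon, circumradius = √(r²−h²) = √(10²−0.88²) = 9.961 (area = (32/2)·9.961²·sin(360°/32) = 309.73 mm²). Checking containment: the cross-section at z = 10.88 is a subset of the cross-section at z = 10.24.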